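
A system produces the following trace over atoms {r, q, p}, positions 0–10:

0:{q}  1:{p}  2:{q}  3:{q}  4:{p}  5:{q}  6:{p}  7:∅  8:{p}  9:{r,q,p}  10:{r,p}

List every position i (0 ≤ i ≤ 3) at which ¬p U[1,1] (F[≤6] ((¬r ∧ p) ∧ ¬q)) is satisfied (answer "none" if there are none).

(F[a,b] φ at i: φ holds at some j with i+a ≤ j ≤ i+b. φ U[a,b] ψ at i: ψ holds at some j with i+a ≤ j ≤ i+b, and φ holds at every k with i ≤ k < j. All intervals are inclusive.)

Evaluate at each i in [0,3]:
  i=0: ✓ (rhs at j=1; lhs holds on [0,0])
  i=1: ✗ (lhs fails at k=1 before rhs at j=2)
  i=2: ✓ (rhs at j=3; lhs holds on [2,2])
  i=3: ✓ (rhs at j=4; lhs holds on [3,3])

0, 2, 3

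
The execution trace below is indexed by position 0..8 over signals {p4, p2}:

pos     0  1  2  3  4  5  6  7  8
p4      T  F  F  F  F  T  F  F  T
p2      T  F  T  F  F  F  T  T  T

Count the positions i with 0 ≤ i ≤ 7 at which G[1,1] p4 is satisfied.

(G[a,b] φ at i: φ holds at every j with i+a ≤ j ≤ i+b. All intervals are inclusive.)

2

Evaluate at each i in [0,7]:
  i=0: ✗ (fails at j=1)
  i=1: ✗ (fails at j=2)
  i=2: ✗ (fails at j=3)
  i=3: ✗ (fails at j=4)
  i=4: ✓ (all of [5,5])
  i=5: ✗ (fails at j=6)
  i=6: ✗ (fails at j=7)
  i=7: ✓ (all of [8,8])
Positions where it holds: {4, 7} → 2.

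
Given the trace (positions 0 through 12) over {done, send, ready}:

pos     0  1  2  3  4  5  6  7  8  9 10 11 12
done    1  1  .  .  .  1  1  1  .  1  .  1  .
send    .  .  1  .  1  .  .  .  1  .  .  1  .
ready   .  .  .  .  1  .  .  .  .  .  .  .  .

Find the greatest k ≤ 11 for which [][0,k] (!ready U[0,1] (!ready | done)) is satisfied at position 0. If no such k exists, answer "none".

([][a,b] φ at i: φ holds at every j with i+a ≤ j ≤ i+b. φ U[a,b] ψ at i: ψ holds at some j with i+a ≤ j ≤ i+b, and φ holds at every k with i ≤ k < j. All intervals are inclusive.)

3

(!ready U[0,1] (!ready | done)) must hold from j=0 onward; find where it first fails.
  j=0: holds
  j=1: holds
  j=2: holds
  j=3: holds
  j=4: fails
Holds on [0,3], so largest k = 3.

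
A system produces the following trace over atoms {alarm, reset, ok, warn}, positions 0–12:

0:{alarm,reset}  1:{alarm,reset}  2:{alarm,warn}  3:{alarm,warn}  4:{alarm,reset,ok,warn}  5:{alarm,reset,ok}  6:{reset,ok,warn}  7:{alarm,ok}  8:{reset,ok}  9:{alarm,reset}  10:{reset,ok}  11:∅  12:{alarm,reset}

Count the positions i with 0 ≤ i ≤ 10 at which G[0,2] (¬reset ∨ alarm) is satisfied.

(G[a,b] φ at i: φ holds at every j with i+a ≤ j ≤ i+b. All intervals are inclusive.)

4

Evaluate at each i in [0,10]:
  i=0: ✓ (all of [0,2])
  i=1: ✓ (all of [1,3])
  i=2: ✓ (all of [2,4])
  i=3: ✓ (all of [3,5])
  i=4: ✗ (fails at j=6)
  i=5: ✗ (fails at j=6)
  i=6: ✗ (fails at j=6)
  i=7: ✗ (fails at j=8)
  i=8: ✗ (fails at j=8)
  i=9: ✗ (fails at j=10)
  i=10: ✗ (fails at j=10)
Positions where it holds: {0, 1, 2, 3} → 4.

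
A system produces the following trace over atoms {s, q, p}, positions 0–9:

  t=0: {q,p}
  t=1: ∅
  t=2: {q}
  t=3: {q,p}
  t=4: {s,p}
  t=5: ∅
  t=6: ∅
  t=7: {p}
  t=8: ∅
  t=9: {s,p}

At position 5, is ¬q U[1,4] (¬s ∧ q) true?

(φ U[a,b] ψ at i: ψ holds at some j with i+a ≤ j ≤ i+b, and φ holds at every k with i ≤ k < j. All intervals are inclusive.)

Need some j in [6,9] with (¬s ∧ q), and ¬q at every k in [5,j-1].
  j=6: (¬s ∧ q) false.
  j=7: (¬s ∧ q) false.
  j=8: (¬s ∧ q) false.
  j=9: (¬s ∧ q) false.
No j in the window works → until fails.

False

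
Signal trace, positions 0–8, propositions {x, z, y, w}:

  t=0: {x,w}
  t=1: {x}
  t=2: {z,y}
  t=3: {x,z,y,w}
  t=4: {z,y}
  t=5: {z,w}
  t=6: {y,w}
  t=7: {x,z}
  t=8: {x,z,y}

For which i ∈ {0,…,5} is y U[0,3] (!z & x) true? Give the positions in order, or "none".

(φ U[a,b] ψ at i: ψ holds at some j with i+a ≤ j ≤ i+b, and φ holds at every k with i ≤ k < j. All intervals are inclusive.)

0, 1

Evaluate at each i in [0,5]:
  i=0: ✓ (rhs at j=0)
  i=1: ✓ (rhs at j=1)
  i=2: ✗ (no rhs in [2,5])
  i=3: ✗ (no rhs in [3,6])
  i=4: ✗ (no rhs in [4,7])
  i=5: ✗ (no rhs in [5,8])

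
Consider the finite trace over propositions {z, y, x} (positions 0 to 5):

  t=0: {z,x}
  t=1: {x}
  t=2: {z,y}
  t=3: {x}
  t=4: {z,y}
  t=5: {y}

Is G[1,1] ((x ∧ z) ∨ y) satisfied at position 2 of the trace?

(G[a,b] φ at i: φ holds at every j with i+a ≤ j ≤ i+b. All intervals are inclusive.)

Check ((x ∧ z) ∨ y) at every j in [3,3]:
  j=3: false
Fails at j=3 → formula fails.

Does not hold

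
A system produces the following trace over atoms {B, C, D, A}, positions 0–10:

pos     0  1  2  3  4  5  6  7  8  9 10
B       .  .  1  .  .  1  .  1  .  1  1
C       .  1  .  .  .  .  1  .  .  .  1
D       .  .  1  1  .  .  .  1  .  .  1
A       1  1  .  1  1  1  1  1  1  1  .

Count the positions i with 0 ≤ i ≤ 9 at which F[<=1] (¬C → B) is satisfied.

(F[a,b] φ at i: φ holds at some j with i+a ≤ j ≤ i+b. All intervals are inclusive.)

Evaluate at each i in [0,9]:
  i=0: ✓ (witness j=1)
  i=1: ✓ (witness j=1)
  i=2: ✓ (witness j=2)
  i=3: ✗ (none in [3,4])
  i=4: ✓ (witness j=5)
  i=5: ✓ (witness j=5)
  i=6: ✓ (witness j=6)
  i=7: ✓ (witness j=7)
  i=8: ✓ (witness j=9)
  i=9: ✓ (witness j=9)
Positions where it holds: {0, 1, 2, 4, 5, 6, 7, 8, 9} → 9.

9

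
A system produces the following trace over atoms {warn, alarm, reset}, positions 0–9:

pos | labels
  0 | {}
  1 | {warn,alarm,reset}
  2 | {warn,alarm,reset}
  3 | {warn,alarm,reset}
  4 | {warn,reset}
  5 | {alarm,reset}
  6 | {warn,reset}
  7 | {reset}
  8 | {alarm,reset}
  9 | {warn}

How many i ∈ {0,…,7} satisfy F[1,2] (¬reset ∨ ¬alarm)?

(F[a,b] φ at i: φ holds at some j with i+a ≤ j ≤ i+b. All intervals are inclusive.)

Evaluate at each i in [0,7]:
  i=0: ✗ (none in [1,2])
  i=1: ✗ (none in [2,3])
  i=2: ✓ (witness j=4)
  i=3: ✓ (witness j=4)
  i=4: ✓ (witness j=6)
  i=5: ✓ (witness j=6)
  i=6: ✓ (witness j=7)
  i=7: ✓ (witness j=9)
Positions where it holds: {2, 3, 4, 5, 6, 7} → 6.

6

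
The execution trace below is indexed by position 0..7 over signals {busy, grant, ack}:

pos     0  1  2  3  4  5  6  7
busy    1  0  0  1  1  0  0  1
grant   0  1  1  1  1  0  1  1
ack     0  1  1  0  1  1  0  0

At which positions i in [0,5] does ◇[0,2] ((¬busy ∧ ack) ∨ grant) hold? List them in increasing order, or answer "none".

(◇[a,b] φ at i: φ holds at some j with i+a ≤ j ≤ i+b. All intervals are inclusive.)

Evaluate at each i in [0,5]:
  i=0: ✓ (witness j=1)
  i=1: ✓ (witness j=1)
  i=2: ✓ (witness j=2)
  i=3: ✓ (witness j=3)
  i=4: ✓ (witness j=4)
  i=5: ✓ (witness j=5)

0, 1, 2, 3, 4, 5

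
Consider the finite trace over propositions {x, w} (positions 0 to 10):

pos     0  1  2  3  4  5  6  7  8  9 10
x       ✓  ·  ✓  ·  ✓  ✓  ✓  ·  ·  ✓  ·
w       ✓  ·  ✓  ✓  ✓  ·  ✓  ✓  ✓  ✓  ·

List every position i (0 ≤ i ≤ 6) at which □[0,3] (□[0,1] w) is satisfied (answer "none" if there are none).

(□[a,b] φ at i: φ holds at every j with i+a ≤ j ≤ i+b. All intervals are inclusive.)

none

Evaluate at each i in [0,6]:
  i=0: ✗ (fails at j=0)
  i=1: ✗ (fails at j=1)
  i=2: ✗ (fails at j=4)
  i=3: ✗ (fails at j=4)
  i=4: ✗ (fails at j=4)
  i=5: ✗ (fails at j=5)
  i=6: ✗ (fails at j=9)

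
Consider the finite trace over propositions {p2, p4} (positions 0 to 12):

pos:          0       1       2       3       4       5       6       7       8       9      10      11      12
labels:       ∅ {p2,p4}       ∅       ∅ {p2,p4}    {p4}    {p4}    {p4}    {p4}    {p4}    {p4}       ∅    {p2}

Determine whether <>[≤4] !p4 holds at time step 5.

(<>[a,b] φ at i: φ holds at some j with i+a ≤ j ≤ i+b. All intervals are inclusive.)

Check !p4 at each j in [5,9]:
  j=5: false
  j=6: false
  j=7: false
  j=8: false
  j=9: false
No position in the window satisfies it → formula fails.

Does not hold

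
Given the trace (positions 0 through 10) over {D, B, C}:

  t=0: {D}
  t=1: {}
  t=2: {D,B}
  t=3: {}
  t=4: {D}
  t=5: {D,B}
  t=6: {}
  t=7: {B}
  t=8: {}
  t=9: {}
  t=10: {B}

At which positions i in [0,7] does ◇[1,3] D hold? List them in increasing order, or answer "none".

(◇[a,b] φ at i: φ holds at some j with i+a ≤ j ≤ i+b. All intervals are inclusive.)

0, 1, 2, 3, 4

Evaluate at each i in [0,7]:
  i=0: ✓ (witness j=2)
  i=1: ✓ (witness j=2)
  i=2: ✓ (witness j=4)
  i=3: ✓ (witness j=4)
  i=4: ✓ (witness j=5)
  i=5: ✗ (none in [6,8])
  i=6: ✗ (none in [7,9])
  i=7: ✗ (none in [8,10])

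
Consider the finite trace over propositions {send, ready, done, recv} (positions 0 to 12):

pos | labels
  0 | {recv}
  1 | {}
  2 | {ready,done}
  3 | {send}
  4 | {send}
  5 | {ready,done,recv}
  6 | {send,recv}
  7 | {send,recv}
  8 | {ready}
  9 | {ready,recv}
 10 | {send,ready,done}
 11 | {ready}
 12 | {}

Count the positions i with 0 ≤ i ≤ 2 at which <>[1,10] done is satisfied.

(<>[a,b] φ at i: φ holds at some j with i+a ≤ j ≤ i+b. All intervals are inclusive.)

3

Evaluate at each i in [0,2]:
  i=0: ✓ (witness j=2)
  i=1: ✓ (witness j=2)
  i=2: ✓ (witness j=5)
Positions where it holds: {0, 1, 2} → 3.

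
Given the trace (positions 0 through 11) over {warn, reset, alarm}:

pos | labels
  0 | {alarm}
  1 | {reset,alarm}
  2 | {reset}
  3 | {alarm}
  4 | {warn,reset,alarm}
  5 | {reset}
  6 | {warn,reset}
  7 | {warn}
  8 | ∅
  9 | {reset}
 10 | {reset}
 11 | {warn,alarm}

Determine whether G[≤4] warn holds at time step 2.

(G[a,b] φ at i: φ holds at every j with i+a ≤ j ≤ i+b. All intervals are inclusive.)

False

Check warn at every j in [2,6]:
  j=2: false
  j=3: false
  j=4: true
  j=5: false
  j=6: true
Fails at j=2 → formula fails.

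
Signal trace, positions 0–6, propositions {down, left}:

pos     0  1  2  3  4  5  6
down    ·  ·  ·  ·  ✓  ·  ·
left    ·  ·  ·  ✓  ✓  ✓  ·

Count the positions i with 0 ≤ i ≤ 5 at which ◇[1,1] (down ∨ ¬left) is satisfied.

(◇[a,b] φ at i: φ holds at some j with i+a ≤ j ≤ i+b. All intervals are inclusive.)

4

Evaluate at each i in [0,5]:
  i=0: ✓ (witness j=1)
  i=1: ✓ (witness j=2)
  i=2: ✗ (none in [3,3])
  i=3: ✓ (witness j=4)
  i=4: ✗ (none in [5,5])
  i=5: ✓ (witness j=6)
Positions where it holds: {0, 1, 3, 5} → 4.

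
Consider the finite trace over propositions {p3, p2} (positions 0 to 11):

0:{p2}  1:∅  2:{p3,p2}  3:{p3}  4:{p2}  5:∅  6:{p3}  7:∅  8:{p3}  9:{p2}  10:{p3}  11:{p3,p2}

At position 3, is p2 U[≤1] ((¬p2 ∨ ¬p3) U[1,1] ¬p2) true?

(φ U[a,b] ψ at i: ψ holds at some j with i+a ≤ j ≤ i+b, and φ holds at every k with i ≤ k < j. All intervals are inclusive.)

Does not hold

Need some j in [3,4] with ((¬p2 ∨ ¬p3) U[1,1] ¬p2), and p2 at every k in [3,j-1].
  j=3: ((¬p2 ∨ ¬p3) U[1,1] ¬p2) — fails.
  j=4: ((¬p2 ∨ ¬p3) U[1,1] ¬p2) holds, but p2 fails at k=3 → not this j.
No j in the window works → until fails.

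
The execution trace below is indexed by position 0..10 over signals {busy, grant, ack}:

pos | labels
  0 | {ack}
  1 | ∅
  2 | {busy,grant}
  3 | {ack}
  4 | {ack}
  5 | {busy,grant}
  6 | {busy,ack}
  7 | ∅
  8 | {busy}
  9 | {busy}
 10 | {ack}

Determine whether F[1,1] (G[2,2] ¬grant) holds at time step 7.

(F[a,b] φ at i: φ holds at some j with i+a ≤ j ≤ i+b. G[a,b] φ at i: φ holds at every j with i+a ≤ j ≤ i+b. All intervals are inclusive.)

True

Check G[2,2] ¬grant at each j in [8,8]:
  j=8: holds on [10,10]
Found at j=8 → formula holds.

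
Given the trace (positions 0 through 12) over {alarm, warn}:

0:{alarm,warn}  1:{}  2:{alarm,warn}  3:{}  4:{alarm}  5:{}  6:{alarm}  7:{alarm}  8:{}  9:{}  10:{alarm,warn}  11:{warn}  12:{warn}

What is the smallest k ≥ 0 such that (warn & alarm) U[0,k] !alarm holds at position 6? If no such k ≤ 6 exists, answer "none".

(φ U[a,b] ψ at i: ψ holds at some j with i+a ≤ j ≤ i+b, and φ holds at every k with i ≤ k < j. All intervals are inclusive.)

none

Need earliest j ≥ 6 with !alarm, and (warn & alarm) at every k in [6,j-1].
  j=6: rhs fails.
  j=7: rhs fails.
  j=8: rhs holds but lhs fails at k=6.
  j=9: rhs holds but lhs fails at k=6.
  j=10: rhs fails.
  j=11: rhs holds but lhs fails at k=6.
  j=12: rhs holds but lhs fails at k=6.
No witness within the range → none.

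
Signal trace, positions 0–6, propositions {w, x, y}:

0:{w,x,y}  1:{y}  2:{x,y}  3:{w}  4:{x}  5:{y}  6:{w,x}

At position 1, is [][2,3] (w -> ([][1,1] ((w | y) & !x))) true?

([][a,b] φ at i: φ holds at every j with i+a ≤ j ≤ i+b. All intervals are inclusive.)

No

Check (w -> ([][1,1] ((w | y) & !x))) at every j in [3,4]:
  j=3: antecedent true; consequent fails at 4 → ✗
  j=4: antecedent false → ✓
Fails at j=3 → formula fails.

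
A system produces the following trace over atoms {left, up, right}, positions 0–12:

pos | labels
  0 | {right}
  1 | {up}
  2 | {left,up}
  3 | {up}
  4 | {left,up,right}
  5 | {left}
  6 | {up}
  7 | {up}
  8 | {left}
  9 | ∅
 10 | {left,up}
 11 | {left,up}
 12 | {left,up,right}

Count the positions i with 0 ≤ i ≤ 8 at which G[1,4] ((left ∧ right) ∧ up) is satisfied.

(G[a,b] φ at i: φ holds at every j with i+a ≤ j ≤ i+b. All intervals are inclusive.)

Evaluate at each i in [0,8]:
  i=0: ✗ (fails at j=1)
  i=1: ✗ (fails at j=2)
  i=2: ✗ (fails at j=3)
  i=3: ✗ (fails at j=5)
  i=4: ✗ (fails at j=5)
  i=5: ✗ (fails at j=6)
  i=6: ✗ (fails at j=7)
  i=7: ✗ (fails at j=8)
  i=8: ✗ (fails at j=9)
Positions where it holds: {} → 0.

0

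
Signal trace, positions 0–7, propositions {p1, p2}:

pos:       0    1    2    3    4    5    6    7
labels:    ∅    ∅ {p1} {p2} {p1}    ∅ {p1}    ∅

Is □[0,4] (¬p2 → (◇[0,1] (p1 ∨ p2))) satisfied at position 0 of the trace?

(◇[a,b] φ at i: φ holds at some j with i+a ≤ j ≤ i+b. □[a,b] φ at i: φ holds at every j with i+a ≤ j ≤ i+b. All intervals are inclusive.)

Does not hold

Check (¬p2 → (◇[0,1] (p1 ∨ p2))) at every j in [0,4]:
  j=0: antecedent true; consequent fails (none in [0,1]) → ✗
  j=1: antecedent true; consequent holds (witness at 2) → ✓
  j=2: antecedent true; consequent holds (witness at 2) → ✓
  j=3: antecedent false → ✓
  j=4: antecedent true; consequent holds (witness at 4) → ✓
Fails at j=0 → formula fails.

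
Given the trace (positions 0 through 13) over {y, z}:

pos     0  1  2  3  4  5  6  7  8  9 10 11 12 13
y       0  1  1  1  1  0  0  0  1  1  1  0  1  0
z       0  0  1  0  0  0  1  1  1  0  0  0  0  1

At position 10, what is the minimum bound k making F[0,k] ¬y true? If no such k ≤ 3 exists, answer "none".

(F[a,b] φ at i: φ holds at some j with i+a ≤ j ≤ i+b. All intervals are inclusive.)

Scan j = 10,11,… for ¬y:
  j=10: fails
  j=11: holds
First hit at j=11, so smallest k = 11-10 = 1.

1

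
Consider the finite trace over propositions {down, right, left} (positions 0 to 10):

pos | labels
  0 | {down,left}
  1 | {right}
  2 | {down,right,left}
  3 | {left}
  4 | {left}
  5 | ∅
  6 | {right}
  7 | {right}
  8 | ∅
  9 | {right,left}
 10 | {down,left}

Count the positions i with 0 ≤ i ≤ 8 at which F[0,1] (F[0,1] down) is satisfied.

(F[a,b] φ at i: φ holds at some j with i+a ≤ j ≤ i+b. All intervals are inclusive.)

Evaluate at each i in [0,8]:
  i=0: ✓ (witness j=0)
  i=1: ✓ (witness j=1)
  i=2: ✓ (witness j=2)
  i=3: ✗ (none in [3,4])
  i=4: ✗ (none in [4,5])
  i=5: ✗ (none in [5,6])
  i=6: ✗ (none in [6,7])
  i=7: ✗ (none in [7,8])
  i=8: ✓ (witness j=9)
Positions where it holds: {0, 1, 2, 8} → 4.

4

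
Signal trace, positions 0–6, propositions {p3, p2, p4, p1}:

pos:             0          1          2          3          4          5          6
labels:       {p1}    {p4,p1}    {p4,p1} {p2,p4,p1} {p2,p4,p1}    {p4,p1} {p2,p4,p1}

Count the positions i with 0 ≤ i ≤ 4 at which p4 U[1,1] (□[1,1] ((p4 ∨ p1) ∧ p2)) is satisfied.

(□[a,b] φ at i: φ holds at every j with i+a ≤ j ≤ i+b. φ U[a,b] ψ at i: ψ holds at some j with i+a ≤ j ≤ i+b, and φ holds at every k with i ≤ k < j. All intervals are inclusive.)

Evaluate at each i in [0,4]:
  i=0: ✗ (no rhs in [1,1])
  i=1: ✓ (rhs at j=2; lhs holds on [1,1])
  i=2: ✓ (rhs at j=3; lhs holds on [2,2])
  i=3: ✗ (no rhs in [4,4])
  i=4: ✓ (rhs at j=5; lhs holds on [4,4])
Positions where it holds: {1, 2, 4} → 3.

3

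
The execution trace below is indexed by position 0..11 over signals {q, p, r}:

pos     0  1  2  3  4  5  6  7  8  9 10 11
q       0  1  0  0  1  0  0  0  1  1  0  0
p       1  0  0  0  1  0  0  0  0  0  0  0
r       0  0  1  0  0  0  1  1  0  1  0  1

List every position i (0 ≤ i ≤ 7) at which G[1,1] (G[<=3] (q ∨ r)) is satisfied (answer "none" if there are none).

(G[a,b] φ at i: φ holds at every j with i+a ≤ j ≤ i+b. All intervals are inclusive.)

5

Evaluate at each i in [0,7]:
  i=0: ✗ (fails at j=1)
  i=1: ✗ (fails at j=2)
  i=2: ✗ (fails at j=3)
  i=3: ✗ (fails at j=4)
  i=4: ✗ (fails at j=5)
  i=5: ✓ (all of [6,6])
  i=6: ✗ (fails at j=7)
  i=7: ✗ (fails at j=8)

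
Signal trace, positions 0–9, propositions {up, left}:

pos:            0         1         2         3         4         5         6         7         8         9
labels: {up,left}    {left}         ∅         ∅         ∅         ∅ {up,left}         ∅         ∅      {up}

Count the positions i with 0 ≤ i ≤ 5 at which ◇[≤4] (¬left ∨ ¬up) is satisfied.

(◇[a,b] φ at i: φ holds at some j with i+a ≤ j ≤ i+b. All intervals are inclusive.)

Evaluate at each i in [0,5]:
  i=0: ✓ (witness j=1)
  i=1: ✓ (witness j=1)
  i=2: ✓ (witness j=2)
  i=3: ✓ (witness j=3)
  i=4: ✓ (witness j=4)
  i=5: ✓ (witness j=5)
Positions where it holds: {0, 1, 2, 3, 4, 5} → 6.

6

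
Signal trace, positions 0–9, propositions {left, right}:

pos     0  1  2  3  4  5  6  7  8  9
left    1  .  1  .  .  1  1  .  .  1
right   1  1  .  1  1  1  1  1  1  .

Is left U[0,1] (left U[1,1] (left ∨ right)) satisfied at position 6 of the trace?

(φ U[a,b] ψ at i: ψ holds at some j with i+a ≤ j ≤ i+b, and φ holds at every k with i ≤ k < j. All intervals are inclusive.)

True

Need some j in [6,7] with (left U[1,1] (left ∨ right)), and left at every k in [6,j-1].
  j=6: (left U[1,1] (left ∨ right)) holds; no prefix to check → satisfied.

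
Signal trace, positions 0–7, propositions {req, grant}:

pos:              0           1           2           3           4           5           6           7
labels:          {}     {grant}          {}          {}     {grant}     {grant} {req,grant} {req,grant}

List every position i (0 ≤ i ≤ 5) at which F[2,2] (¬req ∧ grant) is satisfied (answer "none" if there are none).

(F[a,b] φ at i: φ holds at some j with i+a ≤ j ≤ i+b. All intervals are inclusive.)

2, 3

Evaluate at each i in [0,5]:
  i=0: ✗ (none in [2,2])
  i=1: ✗ (none in [3,3])
  i=2: ✓ (witness j=4)
  i=3: ✓ (witness j=5)
  i=4: ✗ (none in [6,6])
  i=5: ✗ (none in [7,7])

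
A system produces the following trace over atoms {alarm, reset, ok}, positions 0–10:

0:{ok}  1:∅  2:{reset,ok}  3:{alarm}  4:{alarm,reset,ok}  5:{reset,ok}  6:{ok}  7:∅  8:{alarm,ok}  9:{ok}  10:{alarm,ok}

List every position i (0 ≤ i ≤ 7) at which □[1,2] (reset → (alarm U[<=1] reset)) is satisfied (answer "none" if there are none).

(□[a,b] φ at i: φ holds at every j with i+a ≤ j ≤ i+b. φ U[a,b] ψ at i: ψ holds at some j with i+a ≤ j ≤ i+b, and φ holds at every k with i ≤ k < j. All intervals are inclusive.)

Evaluate at each i in [0,7]:
  i=0: ✓ (all of [1,2])
  i=1: ✓ (all of [2,3])
  i=2: ✓ (all of [3,4])
  i=3: ✓ (all of [4,5])
  i=4: ✓ (all of [5,6])
  i=5: ✓ (all of [6,7])
  i=6: ✓ (all of [7,8])
  i=7: ✓ (all of [8,9])

0, 1, 2, 3, 4, 5, 6, 7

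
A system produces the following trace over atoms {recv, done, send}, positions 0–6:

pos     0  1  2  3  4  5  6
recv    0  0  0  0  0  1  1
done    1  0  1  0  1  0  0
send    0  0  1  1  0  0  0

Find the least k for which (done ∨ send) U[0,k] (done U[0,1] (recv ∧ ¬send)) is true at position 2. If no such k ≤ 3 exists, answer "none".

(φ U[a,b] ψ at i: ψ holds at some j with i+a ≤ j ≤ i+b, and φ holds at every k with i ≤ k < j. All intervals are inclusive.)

2

Need earliest j ≥ 2 with (done U[0,1] (recv ∧ ¬send)), and (done ∨ send) at every k in [2,j-1].
  j=2: rhs fails.
  j=3: rhs fails.
  j=4: rhs holds; lhs holds on [2,3]. k = 2.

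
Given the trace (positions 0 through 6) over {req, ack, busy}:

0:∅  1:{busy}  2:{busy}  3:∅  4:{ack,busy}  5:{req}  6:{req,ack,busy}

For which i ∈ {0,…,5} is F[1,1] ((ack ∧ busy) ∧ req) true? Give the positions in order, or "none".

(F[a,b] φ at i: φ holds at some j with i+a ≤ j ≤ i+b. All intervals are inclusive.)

5

Evaluate at each i in [0,5]:
  i=0: ✗ (none in [1,1])
  i=1: ✗ (none in [2,2])
  i=2: ✗ (none in [3,3])
  i=3: ✗ (none in [4,4])
  i=4: ✗ (none in [5,5])
  i=5: ✓ (witness j=6)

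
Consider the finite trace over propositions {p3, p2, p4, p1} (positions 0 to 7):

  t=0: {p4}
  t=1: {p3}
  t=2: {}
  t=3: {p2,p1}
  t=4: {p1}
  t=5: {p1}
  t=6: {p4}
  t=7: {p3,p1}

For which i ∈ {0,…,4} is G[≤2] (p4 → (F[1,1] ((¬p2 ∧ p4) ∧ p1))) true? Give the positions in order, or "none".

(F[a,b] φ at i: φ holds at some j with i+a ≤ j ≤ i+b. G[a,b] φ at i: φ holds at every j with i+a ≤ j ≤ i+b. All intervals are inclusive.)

Evaluate at each i in [0,4]:
  i=0: ✗ (fails at j=0)
  i=1: ✓ (all of [1,3])
  i=2: ✓ (all of [2,4])
  i=3: ✓ (all of [3,5])
  i=4: ✗ (fails at j=6)

1, 2, 3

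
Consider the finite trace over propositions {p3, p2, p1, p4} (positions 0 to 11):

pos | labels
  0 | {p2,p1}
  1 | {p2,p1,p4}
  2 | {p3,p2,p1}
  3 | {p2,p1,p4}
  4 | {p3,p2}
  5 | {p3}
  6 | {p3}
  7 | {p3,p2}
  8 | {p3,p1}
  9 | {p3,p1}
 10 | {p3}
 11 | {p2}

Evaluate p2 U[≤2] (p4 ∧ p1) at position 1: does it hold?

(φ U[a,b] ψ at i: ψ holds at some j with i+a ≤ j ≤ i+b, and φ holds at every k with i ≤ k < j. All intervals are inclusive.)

Need some j in [1,3] with (p4 ∧ p1), and p2 at every k in [1,j-1].
  j=1: (p4 ∧ p1) holds; no prefix to check → satisfied.

True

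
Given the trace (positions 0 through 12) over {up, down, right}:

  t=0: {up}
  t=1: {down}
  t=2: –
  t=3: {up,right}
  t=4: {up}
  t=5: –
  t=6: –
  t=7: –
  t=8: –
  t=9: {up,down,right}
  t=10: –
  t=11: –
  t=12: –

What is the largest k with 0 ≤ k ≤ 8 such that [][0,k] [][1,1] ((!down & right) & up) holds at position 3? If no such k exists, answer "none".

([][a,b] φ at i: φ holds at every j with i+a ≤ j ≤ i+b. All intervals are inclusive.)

none

[][1,1] ((!down & right) & up) must hold from j=3 onward; find where it first fails.
  j=3: fails → no k works.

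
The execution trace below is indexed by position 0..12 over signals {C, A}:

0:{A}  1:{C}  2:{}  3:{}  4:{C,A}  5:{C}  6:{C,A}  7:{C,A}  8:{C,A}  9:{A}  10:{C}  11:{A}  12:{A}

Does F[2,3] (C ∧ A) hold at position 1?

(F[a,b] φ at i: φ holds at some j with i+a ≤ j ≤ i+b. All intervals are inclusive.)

Holds

Check (C ∧ A) at each j in [3,4]:
  j=3: false
  j=4: true
Found at j=4 → formula holds.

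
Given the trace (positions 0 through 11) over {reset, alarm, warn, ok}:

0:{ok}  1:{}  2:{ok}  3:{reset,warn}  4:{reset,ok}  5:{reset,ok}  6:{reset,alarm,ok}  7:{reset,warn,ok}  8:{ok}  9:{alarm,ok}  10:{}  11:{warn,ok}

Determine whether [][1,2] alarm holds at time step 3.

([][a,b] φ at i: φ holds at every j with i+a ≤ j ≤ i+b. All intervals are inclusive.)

Check alarm at every j in [4,5]:
  j=4: false
  j=5: false
Fails at j=4 → formula fails.

No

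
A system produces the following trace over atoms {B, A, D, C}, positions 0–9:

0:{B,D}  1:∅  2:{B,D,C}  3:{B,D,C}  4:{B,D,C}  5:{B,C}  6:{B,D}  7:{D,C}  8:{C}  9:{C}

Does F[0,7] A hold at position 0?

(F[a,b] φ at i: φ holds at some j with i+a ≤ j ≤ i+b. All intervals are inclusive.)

Check A at each j in [0,7]:
  j=0: false
  j=1: false
  j=2: false
  j=3: false
  j=4: false
  j=5: false
  j=6: false
  j=7: false
No position in the window satisfies it → formula fails.

False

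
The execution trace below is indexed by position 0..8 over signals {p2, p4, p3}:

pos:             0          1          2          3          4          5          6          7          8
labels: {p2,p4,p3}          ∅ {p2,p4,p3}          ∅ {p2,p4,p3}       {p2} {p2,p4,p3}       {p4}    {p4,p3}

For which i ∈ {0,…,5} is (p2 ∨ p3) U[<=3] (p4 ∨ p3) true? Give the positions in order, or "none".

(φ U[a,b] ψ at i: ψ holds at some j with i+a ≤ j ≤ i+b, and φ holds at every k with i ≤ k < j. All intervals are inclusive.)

0, 2, 4, 5

Evaluate at each i in [0,5]:
  i=0: ✓ (rhs at j=0)
  i=1: ✗ (lhs fails at k=1 before rhs at j=2)
  i=2: ✓ (rhs at j=2)
  i=3: ✗ (lhs fails at k=3 before rhs at j=4)
  i=4: ✓ (rhs at j=4)
  i=5: ✓ (rhs at j=6; lhs holds on [5,5])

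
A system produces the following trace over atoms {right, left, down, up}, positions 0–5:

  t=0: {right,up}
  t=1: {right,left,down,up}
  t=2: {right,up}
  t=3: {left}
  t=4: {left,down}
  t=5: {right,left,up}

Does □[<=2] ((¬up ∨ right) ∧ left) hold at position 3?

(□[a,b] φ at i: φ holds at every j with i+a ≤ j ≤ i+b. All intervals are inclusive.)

Check ((¬up ∨ right) ∧ left) at every j in [3,5]:
  j=3: true
  j=4: true
  j=5: true
All positions satisfy it → formula holds.

Yes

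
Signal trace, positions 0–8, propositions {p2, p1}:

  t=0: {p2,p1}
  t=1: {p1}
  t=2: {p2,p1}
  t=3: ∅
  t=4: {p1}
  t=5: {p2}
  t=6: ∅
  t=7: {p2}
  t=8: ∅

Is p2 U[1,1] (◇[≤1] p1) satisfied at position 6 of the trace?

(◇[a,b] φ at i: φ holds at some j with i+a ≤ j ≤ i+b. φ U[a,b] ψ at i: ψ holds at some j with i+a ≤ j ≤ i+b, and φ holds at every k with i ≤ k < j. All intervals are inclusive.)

Need some j in [7,7] with ◇[≤1] p1, and p2 at every k in [6,j-1].
  j=7: ◇[≤1] p1 — fails (none in [7,8]).
No j in the window works → until fails.

Does not hold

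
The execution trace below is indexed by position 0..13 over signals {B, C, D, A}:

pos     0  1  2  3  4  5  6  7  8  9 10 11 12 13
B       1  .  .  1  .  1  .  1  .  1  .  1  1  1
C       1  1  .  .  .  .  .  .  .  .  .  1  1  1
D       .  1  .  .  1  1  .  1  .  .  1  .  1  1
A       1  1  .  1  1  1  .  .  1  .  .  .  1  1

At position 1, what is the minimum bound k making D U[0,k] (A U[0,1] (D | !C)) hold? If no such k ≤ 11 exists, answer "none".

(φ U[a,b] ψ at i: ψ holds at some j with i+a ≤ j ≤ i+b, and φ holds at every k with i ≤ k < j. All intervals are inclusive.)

Need earliest j ≥ 1 with (A U[0,1] (D | !C)), and D at every k in [1,j-1].
  j=1: rhs holds (empty prefix). k = 0.

0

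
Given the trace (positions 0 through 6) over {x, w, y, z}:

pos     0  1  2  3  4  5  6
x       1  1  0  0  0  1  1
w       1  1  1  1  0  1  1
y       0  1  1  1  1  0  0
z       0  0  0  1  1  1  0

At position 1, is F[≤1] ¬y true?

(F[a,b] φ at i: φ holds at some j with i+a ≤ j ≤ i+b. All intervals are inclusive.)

Check ¬y at each j in [1,2]:
  j=1: false
  j=2: false
No position in the window satisfies it → formula fails.

No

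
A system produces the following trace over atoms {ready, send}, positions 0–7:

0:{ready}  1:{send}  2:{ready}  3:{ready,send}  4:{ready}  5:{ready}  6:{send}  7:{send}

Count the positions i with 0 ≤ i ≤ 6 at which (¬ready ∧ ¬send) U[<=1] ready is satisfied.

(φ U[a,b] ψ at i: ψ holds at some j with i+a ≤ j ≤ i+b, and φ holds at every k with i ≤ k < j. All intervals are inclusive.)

5

Evaluate at each i in [0,6]:
  i=0: ✓ (rhs at j=0)
  i=1: ✗ (lhs fails at k=1 before rhs at j=2)
  i=2: ✓ (rhs at j=2)
  i=3: ✓ (rhs at j=3)
  i=4: ✓ (rhs at j=4)
  i=5: ✓ (rhs at j=5)
  i=6: ✗ (no rhs in [6,7])
Positions where it holds: {0, 2, 3, 4, 5} → 5.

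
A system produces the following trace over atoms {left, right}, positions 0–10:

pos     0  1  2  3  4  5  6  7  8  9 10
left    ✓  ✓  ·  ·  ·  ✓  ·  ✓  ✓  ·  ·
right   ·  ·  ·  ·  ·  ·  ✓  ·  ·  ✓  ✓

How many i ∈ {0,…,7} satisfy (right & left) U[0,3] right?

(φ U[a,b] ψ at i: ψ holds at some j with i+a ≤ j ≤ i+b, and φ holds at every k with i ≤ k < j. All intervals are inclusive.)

1

Evaluate at each i in [0,7]:
  i=0: ✗ (no rhs in [0,3])
  i=1: ✗ (no rhs in [1,4])
  i=2: ✗ (no rhs in [2,5])
  i=3: ✗ (lhs fails at k=3 before rhs at j=6)
  i=4: ✗ (lhs fails at k=4 before rhs at j=6)
  i=5: ✗ (lhs fails at k=5 before rhs at j=6)
  i=6: ✓ (rhs at j=6)
  i=7: ✗ (lhs fails at k=7 before rhs at j=9)
Positions where it holds: {6} → 1.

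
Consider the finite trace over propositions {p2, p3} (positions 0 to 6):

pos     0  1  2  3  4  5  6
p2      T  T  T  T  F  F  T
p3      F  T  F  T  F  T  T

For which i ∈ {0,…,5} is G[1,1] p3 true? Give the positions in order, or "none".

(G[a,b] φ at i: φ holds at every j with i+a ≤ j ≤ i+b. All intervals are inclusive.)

Evaluate at each i in [0,5]:
  i=0: ✓ (all of [1,1])
  i=1: ✗ (fails at j=2)
  i=2: ✓ (all of [3,3])
  i=3: ✗ (fails at j=4)
  i=4: ✓ (all of [5,5])
  i=5: ✓ (all of [6,6])

0, 2, 4, 5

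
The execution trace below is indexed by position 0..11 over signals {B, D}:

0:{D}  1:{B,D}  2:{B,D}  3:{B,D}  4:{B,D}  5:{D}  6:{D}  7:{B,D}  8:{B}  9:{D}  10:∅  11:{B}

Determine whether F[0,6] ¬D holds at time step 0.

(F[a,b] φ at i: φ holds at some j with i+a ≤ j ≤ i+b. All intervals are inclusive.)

False

Check ¬D at each j in [0,6]:
  j=0: false
  j=1: false
  j=2: false
  j=3: false
  j=4: false
  j=5: false
  j=6: false
No position in the window satisfies it → formula fails.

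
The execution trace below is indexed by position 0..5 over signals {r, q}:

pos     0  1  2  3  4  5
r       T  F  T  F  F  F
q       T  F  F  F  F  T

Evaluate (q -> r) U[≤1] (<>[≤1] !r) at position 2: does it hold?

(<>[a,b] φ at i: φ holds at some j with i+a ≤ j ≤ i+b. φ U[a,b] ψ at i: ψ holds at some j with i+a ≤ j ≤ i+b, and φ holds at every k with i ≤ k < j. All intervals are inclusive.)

Need some j in [2,3] with <>[≤1] !r, and (q -> r) at every k in [2,j-1].
  j=2: <>[≤1] !r holds; no prefix to check → satisfied.

True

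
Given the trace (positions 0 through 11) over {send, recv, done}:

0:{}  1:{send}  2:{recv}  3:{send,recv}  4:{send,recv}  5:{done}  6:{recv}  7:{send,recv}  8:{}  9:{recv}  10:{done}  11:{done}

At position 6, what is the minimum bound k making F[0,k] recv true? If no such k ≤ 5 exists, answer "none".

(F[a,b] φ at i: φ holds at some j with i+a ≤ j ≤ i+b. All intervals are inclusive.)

Scan j = 6,7,… for recv:
  j=6: holds
First hit at j=6, so smallest k = 6-6 = 0.

0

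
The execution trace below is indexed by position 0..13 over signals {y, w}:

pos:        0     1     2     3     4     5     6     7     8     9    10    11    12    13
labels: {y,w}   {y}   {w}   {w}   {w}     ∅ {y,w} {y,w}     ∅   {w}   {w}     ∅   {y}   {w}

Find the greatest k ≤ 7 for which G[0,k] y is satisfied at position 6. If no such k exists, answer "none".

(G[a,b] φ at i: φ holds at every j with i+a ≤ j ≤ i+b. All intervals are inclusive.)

y must hold from j=6 onward; find where it first fails.
  j=6: holds
  j=7: holds
  j=8: fails
Holds on [6,7], so largest k = 1.

1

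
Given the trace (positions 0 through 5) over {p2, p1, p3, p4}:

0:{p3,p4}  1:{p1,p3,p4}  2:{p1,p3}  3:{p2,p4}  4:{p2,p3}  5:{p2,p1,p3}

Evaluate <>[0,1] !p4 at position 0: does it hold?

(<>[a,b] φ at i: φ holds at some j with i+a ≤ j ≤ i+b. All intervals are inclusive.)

False

Check !p4 at each j in [0,1]:
  j=0: false
  j=1: false
No position in the window satisfies it → formula fails.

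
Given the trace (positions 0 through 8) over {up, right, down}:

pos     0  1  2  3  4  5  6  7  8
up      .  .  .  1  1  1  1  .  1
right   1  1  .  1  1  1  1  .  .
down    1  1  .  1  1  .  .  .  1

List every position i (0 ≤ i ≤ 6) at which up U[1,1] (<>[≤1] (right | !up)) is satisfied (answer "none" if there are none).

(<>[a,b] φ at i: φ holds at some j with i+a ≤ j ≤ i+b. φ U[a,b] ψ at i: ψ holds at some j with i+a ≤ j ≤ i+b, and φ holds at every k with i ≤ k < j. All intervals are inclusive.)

3, 4, 5, 6

Evaluate at each i in [0,6]:
  i=0: ✗ (lhs fails at k=0 before rhs at j=1)
  i=1: ✗ (lhs fails at k=1 before rhs at j=2)
  i=2: ✗ (lhs fails at k=2 before rhs at j=3)
  i=3: ✓ (rhs at j=4; lhs holds on [3,3])
  i=4: ✓ (rhs at j=5; lhs holds on [4,4])
  i=5: ✓ (rhs at j=6; lhs holds on [5,5])
  i=6: ✓ (rhs at j=7; lhs holds on [6,6])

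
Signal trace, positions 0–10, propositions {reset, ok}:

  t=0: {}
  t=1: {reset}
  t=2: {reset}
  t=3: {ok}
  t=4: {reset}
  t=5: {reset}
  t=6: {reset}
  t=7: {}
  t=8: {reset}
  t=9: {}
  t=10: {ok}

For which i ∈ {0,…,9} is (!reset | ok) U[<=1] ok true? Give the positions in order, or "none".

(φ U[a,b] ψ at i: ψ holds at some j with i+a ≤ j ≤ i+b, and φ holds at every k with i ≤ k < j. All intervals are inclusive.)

Evaluate at each i in [0,9]:
  i=0: ✗ (no rhs in [0,1])
  i=1: ✗ (no rhs in [1,2])
  i=2: ✗ (lhs fails at k=2 before rhs at j=3)
  i=3: ✓ (rhs at j=3)
  i=4: ✗ (no rhs in [4,5])
  i=5: ✗ (no rhs in [5,6])
  i=6: ✗ (no rhs in [6,7])
  i=7: ✗ (no rhs in [7,8])
  i=8: ✗ (no rhs in [8,9])
  i=9: ✓ (rhs at j=10; lhs holds on [9,9])

3, 9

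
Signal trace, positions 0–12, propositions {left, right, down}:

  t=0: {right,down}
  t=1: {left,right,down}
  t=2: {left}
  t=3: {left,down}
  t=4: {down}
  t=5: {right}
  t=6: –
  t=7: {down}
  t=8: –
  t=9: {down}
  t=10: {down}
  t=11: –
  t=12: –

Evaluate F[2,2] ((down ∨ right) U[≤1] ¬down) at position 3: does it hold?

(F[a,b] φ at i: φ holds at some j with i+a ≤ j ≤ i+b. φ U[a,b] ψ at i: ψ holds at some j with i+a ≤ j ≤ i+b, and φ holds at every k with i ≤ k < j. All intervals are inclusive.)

Check ((down ∨ right) U[≤1] ¬down) at each j in [5,5]:
  j=5: holds
Found at j=5 → formula holds.

True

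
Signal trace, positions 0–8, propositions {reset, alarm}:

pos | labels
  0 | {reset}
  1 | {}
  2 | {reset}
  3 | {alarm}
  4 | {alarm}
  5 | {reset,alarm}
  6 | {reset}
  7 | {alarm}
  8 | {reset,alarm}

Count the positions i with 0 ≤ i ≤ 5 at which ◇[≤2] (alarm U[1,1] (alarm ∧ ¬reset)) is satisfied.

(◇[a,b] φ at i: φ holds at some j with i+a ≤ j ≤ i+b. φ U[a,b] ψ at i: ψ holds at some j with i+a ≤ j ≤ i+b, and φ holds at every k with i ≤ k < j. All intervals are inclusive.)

Evaluate at each i in [0,5]:
  i=0: ✗ (none in [0,2])
  i=1: ✓ (witness j=3)
  i=2: ✓ (witness j=3)
  i=3: ✓ (witness j=3)
  i=4: ✗ (none in [4,6])
  i=5: ✗ (none in [5,7])
Positions where it holds: {1, 2, 3} → 3.

3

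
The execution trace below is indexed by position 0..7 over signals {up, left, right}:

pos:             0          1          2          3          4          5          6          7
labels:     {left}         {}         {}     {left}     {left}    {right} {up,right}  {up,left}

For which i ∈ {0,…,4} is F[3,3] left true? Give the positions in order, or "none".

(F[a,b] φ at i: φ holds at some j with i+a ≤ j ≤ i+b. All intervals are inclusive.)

0, 1, 4

Evaluate at each i in [0,4]:
  i=0: ✓ (witness j=3)
  i=1: ✓ (witness j=4)
  i=2: ✗ (none in [5,5])
  i=3: ✗ (none in [6,6])
  i=4: ✓ (witness j=7)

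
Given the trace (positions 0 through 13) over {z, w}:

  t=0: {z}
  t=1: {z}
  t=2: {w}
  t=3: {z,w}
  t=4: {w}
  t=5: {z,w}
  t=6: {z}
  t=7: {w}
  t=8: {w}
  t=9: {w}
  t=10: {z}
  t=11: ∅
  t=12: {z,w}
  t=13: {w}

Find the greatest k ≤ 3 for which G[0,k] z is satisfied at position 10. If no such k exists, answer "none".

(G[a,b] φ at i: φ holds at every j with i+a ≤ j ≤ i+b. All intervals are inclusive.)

0

z must hold from j=10 onward; find where it first fails.
  j=10: holds
  j=11: fails
Holds on [10,10], so largest k = 0.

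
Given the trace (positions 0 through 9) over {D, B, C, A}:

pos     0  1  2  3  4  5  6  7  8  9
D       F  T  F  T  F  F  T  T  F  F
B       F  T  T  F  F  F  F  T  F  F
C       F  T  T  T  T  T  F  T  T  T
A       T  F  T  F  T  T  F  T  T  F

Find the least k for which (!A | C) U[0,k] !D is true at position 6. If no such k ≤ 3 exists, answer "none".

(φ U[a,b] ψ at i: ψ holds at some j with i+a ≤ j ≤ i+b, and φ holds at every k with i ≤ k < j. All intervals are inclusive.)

Need earliest j ≥ 6 with !D, and (!A | C) at every k in [6,j-1].
  j=6: rhs fails.
  j=7: rhs fails.
  j=8: rhs holds; lhs holds on [6,7]. k = 2.

2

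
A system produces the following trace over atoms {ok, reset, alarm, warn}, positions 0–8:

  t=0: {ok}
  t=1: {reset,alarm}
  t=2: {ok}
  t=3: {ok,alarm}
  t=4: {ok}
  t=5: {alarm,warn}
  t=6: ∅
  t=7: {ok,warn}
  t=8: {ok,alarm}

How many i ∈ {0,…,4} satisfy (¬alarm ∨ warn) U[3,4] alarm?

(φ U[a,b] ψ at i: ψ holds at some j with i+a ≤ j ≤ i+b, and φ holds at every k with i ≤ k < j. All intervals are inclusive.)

1

Evaluate at each i in [0,4]:
  i=0: ✗ (lhs fails at k=1 before rhs at j=3)
  i=1: ✗ (lhs fails at k=1 before rhs at j=5)
  i=2: ✗ (lhs fails at k=3 before rhs at j=5)
  i=3: ✗ (no rhs in [6,7])
  i=4: ✓ (rhs at j=8; lhs holds on [4,7])
Positions where it holds: {4} → 1.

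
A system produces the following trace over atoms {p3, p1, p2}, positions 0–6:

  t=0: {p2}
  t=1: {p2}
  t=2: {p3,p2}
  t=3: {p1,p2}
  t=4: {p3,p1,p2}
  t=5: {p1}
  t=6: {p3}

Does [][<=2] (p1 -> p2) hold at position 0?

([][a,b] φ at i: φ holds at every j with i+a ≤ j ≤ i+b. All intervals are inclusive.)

Check (p1 -> p2) at every j in [0,2]:
  j=0: antecedent false → ✓
  j=1: antecedent false → ✓
  j=2: antecedent false → ✓
All positions satisfy it → formula holds.

Holds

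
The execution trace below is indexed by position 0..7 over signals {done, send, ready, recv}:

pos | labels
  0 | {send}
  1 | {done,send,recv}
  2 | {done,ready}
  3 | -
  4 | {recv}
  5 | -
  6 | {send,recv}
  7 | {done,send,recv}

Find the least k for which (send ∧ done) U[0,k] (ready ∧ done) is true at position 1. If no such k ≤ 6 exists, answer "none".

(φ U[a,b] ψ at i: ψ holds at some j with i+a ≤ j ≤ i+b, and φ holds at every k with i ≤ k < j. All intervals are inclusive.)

Need earliest j ≥ 1 with (ready ∧ done), and (send ∧ done) at every k in [1,j-1].
  j=1: rhs fails.
  j=2: rhs holds; lhs holds on [1,1]. k = 1.

1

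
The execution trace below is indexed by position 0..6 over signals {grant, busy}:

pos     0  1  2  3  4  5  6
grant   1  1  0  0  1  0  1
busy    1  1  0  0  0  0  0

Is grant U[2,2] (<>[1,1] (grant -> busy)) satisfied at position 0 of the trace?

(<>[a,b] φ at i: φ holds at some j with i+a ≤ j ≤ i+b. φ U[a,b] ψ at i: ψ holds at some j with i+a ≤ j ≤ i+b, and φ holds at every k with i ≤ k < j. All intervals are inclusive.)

True

Need some j in [2,2] with <>[1,1] (grant -> busy), and grant at every k in [0,j-1].
  j=2: <>[1,1] (grant -> busy) holds; grant holds at every k in [0,1] → satisfied.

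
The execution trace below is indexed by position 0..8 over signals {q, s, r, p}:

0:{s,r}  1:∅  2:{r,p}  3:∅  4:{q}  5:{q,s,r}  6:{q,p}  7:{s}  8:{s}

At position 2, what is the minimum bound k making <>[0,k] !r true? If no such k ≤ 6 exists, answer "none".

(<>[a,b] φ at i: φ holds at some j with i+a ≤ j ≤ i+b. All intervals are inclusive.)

Scan j = 2,3,… for !r:
  j=2: fails
  j=3: holds
First hit at j=3, so smallest k = 3-2 = 1.

1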